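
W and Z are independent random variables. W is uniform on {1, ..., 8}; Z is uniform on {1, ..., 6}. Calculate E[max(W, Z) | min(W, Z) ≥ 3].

P(min(W, Z) ≥ 3) = 1/2.
Summing max(W,Z)·P(x,y) over outcomes with min(W, Z) ≥ 3 gives 71/24.
E[max(W, Z) | min(W, Z) ≥ 3] = (71/24) / (1/2) = 71/12.

71/12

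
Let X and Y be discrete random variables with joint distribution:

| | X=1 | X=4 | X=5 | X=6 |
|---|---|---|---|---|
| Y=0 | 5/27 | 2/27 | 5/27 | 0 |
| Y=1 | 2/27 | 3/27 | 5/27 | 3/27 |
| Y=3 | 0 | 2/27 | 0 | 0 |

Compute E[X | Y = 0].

19/6

P(Y = 0) = 4/9.
Σ X·P over the event = 1·(5/27) + 4·(2/27) + 5·(5/27) = 38/27.
E[X | Y = 0] = (38/27) / (4/9) = 19/6.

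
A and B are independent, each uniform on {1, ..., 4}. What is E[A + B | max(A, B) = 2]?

10/3

P(max(A, B) = 2) = 3/16.
Summing (A+B)·P(x,y) over outcomes with max(A, B) = 2 gives 5/8.
E[A + B | max(A, B) = 2] = (5/8) / (3/16) = 10/3.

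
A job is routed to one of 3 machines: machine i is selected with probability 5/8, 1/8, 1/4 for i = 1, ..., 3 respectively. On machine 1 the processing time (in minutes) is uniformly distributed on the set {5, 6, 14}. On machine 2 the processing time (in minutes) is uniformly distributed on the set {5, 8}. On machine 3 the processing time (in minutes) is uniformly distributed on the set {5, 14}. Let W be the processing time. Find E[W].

403/48

E[W | machine 1] = (5+6+14)/3 = 25/3.
E[W | machine 2] = (5+8)/2 = 13/2.
E[W | machine 3] = (5+14)/2 = 19/2.
By the law of total expectation,
E[W] = (5/8)·(25/3) + (1/8)·(13/2) + (1/4)·(19/2) = 403/48.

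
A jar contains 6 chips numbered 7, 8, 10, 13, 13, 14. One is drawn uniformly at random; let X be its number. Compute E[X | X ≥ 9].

P(X ≥ 9) = 2/3.
Σ over the event: 10·1/6 + 13·1/3 + 14·1/6 = 25/3.
E[X | X ≥ 9] = (25/3) / (2/3) = 25/2.

25/2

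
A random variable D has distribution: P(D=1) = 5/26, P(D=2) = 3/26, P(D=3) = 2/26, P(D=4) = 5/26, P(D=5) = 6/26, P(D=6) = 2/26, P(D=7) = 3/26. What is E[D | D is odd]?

31/8

P(D is odd) = 8/13.
Σ over the event: 1·5/26 + 3·1/13 + 5·3/13 + 7·3/26 = 31/13.
E[D | D is odd] = (31/13) / (8/13) = 31/8.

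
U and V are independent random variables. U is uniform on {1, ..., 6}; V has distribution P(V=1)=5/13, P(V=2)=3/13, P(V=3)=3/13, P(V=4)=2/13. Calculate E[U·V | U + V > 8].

P(U + V > 8) = 7/78.
Summing UV·P(x,y) over outcomes with U + V > 8 gives 71/39.
E[U·V | U + V > 8] = (71/39) / (7/78) = 142/7.

142/7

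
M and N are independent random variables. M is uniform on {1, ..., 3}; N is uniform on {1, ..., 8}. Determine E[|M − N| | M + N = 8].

4

Outcomes with M + N = 8: (1,7), (2,6), (3,5), each with probability 1/24.
E[|M − N| | M + N = 8] = (6 + 4 + 2) / 3 = 4.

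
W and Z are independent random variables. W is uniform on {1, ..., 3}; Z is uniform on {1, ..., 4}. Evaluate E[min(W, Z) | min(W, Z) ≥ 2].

7/3

Outcomes with min(W, Z) ≥ 2: (2,2), (2,3), (2,4), (3,2), (3,3), (3,4), each with probability 1/12.
E[min(W, Z) | min(W, Z) ≥ 2] = (2 + 2 + 2 + 2 + 3 + 3) / 6 = 7/3.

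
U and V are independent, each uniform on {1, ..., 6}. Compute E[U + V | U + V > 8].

Outcomes with U + V > 8: (3,6), (4,5), (4,6), (5,4), (5,5), (5,6), (6,3), (6,4), (6,5), (6,6), each with probability 1/36.
E[U + V | U + V > 8] = (9 + 9 + 10 + 9 + 10 + 11 + 9 + 10 + 11 + 12) / 10 = 10.

10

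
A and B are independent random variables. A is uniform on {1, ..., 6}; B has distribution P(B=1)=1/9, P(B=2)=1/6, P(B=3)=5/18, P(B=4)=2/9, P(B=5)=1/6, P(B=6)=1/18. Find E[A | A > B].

77/16

P(A > B) = 4/9.
Summing A·P(x,y) over outcomes with A > B gives 77/36.
E[A | A > B] = (77/36) / (4/9) = 77/16.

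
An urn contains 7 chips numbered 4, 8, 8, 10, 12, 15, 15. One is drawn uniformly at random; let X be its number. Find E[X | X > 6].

P(X > 6) = 6/7.
Σ over the event: 8·2/7 + 10·1/7 + 12·1/7 + 15·2/7 = 68/7.
E[X | X > 6] = (68/7) / (6/7) = 34/3.

34/3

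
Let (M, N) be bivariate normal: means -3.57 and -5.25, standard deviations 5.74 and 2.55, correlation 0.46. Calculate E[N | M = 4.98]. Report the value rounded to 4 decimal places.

E[N | M=x] = μ_N + ρ(σ_N/σ_M)(x − μ_M) for jointly normal variables.
E[N | M=4.98] = -5.25 + (0.46)·(2.55/5.74)·(4.98 − (-3.57)) = -5.25 + (0.204355)·(8.55) = -3.5028.

-3.5028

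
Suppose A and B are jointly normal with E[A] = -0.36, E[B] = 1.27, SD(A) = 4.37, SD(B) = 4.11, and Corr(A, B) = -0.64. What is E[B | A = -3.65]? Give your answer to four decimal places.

3.2503

For a bivariate normal, E[B | A=x] = μ_B + ρ·(σ_B/σ_A)·(x − μ_A).
E[B | A=-3.65] = 1.27 + (-0.64)·(4.11/4.37)·(-3.65 − (-0.36)) = 1.27 + (-0.60192)·(-3.29) = 3.2503.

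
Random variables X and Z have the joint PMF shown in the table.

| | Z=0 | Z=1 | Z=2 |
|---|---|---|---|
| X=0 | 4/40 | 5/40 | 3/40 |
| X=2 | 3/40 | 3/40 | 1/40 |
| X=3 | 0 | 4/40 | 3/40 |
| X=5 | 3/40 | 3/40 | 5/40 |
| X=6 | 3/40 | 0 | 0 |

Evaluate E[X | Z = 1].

11/5

P(Z = 1) = 3/8.
Summing X·P(X=x,Z=y) over the conditioning event gives 33/40.
E[X | Z = 1] = (33/40) / (3/8) = 11/5.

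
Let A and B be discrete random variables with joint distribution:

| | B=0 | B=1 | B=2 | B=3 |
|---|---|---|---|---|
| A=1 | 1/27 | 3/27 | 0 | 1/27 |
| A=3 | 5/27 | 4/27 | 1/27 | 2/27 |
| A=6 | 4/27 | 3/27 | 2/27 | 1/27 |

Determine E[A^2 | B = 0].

P(B = 0) = 10/27.
Σ A^2·P over the event = 1·(1/27) + 9·(5/27) + 36·(4/27) = 190/27.
E[A^2 | B = 0] = (190/27) / (10/27) = 19.

19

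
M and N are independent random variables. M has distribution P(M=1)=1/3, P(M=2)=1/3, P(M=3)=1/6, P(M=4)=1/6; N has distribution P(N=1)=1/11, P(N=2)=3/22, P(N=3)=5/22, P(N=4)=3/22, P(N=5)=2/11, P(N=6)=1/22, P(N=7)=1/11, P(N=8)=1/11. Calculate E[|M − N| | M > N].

P(M > N) = 19/132.
Summing |M−N|·P(x,y) over outcomes with M > N gives 7/33.
E[|M − N| | M > N] = (7/33) / (19/132) = 28/19.

28/19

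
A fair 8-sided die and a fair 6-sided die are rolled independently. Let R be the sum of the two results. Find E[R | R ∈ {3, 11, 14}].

P(R ∈ {3, 11, 14}) = 7/48.
Σ over the event: 3·1/24 + 11·1/12 + 14·1/48 = 4/3.
E[R | R ∈ {3, 11, 14}] = (4/3) / (7/48) = 64/7.

64/7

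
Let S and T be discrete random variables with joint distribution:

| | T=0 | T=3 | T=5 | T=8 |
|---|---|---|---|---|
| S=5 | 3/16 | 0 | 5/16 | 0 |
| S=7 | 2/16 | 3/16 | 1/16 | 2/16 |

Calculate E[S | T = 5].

P(T = 5) = 3/8.
Σ S·P over the event = 5·(5/16) + 7·(1/16) = 2.
E[S | T = 5] = (2) / (3/8) = 16/3.

16/3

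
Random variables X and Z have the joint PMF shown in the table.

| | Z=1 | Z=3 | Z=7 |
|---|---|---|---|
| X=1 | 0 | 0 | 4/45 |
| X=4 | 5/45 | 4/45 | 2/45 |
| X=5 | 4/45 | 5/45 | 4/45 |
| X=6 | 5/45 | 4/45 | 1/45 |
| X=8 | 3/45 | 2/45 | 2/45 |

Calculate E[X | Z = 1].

P(Z = 1) = 17/45.
Σ X·P over the event = 4·(5/45) + 5·(4/45) + 6·(5/45) + 8·(3/45) = 94/45.
E[X | Z = 1] = (94/45) / (17/45) = 94/17.

94/17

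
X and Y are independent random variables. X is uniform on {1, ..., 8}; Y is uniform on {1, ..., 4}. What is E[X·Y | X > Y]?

P(X > Y) = 11/16.
Summing XY·P(x,y) over outcomes with X > Y gives 295/32.
E[X·Y | X > Y] = (295/32) / (11/16) = 295/22.

295/22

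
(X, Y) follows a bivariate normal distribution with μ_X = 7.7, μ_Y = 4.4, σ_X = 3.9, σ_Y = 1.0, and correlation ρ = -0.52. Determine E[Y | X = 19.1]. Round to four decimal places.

2.8800

The regression of Y on X has slope ρ·σ_Y/σ_X and passes through (μ_X, μ_Y).
E[Y | X=19.1] = 4.4 + (-0.52)·(1.0/3.9)·(19.1 − (7.7)) = 4.4 + (-0.13333)·(11.4) = 2.8800.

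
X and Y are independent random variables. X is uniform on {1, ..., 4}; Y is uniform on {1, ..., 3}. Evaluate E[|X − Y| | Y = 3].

Outcomes with Y = 3: (1,3), (2,3), (3,3), (4,3), each with probability 1/12.
E[|X − Y| | Y = 3] = (2 + 1 + 0 + 1) / 4 = 1.

1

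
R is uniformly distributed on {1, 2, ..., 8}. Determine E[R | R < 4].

2

Given R < 4, R is equally likely to be any of {1, 2, 3}.
E[R | R < 4] = (1 + 2 + 3) / 3 = 2.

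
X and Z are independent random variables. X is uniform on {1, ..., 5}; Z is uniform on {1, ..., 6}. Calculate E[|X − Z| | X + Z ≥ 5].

P(X + Z ≥ 5) = 4/5.
Summing |X−Z|·P(x,y) over outcomes with X + Z ≥ 5 gives 49/30.
E[|X − Z| | X + Z ≥ 5] = (49/30) / (4/5) = 49/24.

49/24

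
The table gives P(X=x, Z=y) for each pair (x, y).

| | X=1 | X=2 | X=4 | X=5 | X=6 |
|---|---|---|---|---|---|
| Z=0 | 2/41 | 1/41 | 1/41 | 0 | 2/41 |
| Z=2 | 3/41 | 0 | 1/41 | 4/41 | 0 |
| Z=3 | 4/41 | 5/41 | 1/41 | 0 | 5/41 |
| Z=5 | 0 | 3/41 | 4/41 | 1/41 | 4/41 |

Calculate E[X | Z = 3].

P(Z = 3) = 15/41.
Σ X·P over the event = 1·(4/41) + 2·(5/41) + 4·(1/41) + 6·(5/41) = 48/41.
E[X | Z = 3] = (48/41) / (15/41) = 16/5.

16/5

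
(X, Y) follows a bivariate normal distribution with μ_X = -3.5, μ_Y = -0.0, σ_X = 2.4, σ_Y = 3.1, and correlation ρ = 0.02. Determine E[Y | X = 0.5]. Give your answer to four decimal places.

E[Y | X=x] = μ_Y + ρ(σ_Y/σ_X)(x − μ_X) for jointly normal variables.
E[Y | X=0.5] = -0.0 + (0.02)·(3.1/2.4)·(0.5 − (-3.5)) = -0.0 + (0.025833)·(4) = 0.1033.

0.1033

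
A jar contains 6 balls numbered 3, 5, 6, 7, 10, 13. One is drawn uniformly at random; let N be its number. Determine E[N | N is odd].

P(N is odd) = 2/3.
Σ over the event: 3·1/6 + 5·1/6 + 7·1/6 + 13·1/6 = 14/3.
E[N | N is odd] = (14/3) / (2/3) = 7.

7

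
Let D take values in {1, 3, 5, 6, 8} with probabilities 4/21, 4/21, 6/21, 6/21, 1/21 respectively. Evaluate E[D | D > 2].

P(D > 2) = 17/21.
Σ over the event: 3·4/21 + 5·2/7 + 6·2/7 + 8·1/21 = 86/21.
E[D | D > 2] = (86/21) / (17/21) = 86/17.

86/17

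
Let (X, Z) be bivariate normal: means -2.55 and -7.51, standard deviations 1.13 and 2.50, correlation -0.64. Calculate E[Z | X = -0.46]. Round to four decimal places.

For a bivariate normal, E[Z | X=x] = μ_Z + ρ·(σ_Z/σ_X)·(x − μ_X).
E[Z | X=-0.46] = -7.51 + (-0.64)·(2.50/1.13)·(-0.46 − (-2.55)) = -7.51 + (-1.41593)·(2.09) = -10.4693.

-10.4693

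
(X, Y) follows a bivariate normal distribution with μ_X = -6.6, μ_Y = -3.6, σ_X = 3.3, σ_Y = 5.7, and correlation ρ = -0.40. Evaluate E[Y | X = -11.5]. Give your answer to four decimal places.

For a bivariate normal, E[Y | X=x] = μ_Y + ρ·(σ_Y/σ_X)·(x − μ_X).
E[Y | X=-11.5] = -3.6 + (-0.40)·(5.7/3.3)·(-11.5 − (-6.6)) = -3.6 + (-0.69091)·(-4.9) = -0.2145.

-0.2145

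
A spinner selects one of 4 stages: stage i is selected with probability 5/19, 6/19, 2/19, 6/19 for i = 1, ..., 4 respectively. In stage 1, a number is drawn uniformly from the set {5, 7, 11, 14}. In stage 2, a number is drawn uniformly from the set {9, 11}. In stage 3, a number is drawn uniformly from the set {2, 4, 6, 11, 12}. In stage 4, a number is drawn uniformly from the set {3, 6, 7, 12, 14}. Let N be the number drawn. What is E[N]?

3413/380

E[N | stage 1] = (5+7+11+14)/4 = 37/4.
E[N | stage 2] = (9+11)/2 = 10.
E[N | stage 3] = (2+4+6+11+12)/5 = 7.
E[N | stage 4] = (3+6+7+12+14)/5 = 42/5.
E[N] = (5/19)·(37/4) + (6/19)·(10) + (2/19)·(7) + (6/19)·(42/5) = 3413/380.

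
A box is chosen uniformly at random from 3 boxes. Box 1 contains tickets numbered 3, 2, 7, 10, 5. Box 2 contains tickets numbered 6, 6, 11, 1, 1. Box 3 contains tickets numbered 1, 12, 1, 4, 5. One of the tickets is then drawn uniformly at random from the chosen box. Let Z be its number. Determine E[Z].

5

E[Z | box 1] = (3+2+7+10+5)/5 = 27/5.
E[Z | box 2] = (6+6+11+1+1)/5 = 5.
E[Z | box 3] = (1+12+1+4+5)/5 = 23/5.
By the law of total expectation,
E[Z] = (1/3)·(27/5) + (1/3)·(5) + (1/3)·(23/5) = 5.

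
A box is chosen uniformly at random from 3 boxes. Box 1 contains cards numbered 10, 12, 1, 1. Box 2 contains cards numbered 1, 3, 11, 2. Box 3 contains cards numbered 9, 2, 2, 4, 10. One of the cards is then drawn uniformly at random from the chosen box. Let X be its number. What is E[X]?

313/60

E[X | box 1] = (10+12+1+1)/4 = 6.
E[X | box 2] = (1+3+11+2)/4 = 17/4.
E[X | box 3] = (9+2+2+4+10)/5 = 27/5.
By the law of total expectation,
E[X] = (1/3)·(6) + (1/3)·(17/4) + (1/3)·(27/5) = 313/60.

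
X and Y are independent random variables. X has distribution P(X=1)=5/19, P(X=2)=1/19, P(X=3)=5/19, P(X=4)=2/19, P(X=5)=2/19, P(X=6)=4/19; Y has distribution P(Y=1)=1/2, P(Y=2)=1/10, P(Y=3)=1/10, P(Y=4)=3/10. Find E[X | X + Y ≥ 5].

P(X + Y ≥ 5) = 62/95.
Summing X·P(x,y) over outcomes with X + Y ≥ 5 gives 259/95.
E[X | X + Y ≥ 5] = (259/95) / (62/95) = 259/62.

259/62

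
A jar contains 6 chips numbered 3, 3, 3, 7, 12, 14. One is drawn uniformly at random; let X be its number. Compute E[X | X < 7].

P(X < 7) = 1/2.
Σ over the event: 3·1/2 = 3/2.
E[X | X < 7] = (3/2) / (1/2) = 3.

3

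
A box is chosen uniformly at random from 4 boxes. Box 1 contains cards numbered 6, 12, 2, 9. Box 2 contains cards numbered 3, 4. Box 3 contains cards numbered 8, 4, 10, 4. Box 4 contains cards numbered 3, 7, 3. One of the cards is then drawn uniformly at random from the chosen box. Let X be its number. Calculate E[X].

259/48

E[X | box 1] = (6+12+2+9)/4 = 29/4.
E[X | box 2] = (3+4)/2 = 7/2.
E[X | box 3] = (8+4+10+4)/4 = 13/2.
E[X | box 4] = (3+7+3)/3 = 13/3.
By the law of total expectation,
E[X] = (1/4)·(29/4) + (1/4)·(7/2) + (1/4)·(13/2) + (1/4)·(13/3) = 259/48.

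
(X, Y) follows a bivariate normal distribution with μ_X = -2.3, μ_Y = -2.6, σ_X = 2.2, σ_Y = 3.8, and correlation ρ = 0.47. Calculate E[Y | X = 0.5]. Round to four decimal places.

E[Y | X=x] = μ_Y + ρ(σ_Y/σ_X)(x − μ_X) for jointly normal variables.
E[Y | X=0.5] = -2.6 + (0.47)·(3.8/2.2)·(0.5 − (-2.3)) = -2.6 + (0.81182)·(2.8) = -0.3269.

-0.3269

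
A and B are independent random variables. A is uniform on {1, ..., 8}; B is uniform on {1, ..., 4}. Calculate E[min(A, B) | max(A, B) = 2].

4/3

Outcomes with max(A, B) = 2: (1,2), (2,1), (2,2), each with probability 1/32.
E[min(A, B) | max(A, B) = 2] = (1 + 1 + 2) / 3 = 4/3.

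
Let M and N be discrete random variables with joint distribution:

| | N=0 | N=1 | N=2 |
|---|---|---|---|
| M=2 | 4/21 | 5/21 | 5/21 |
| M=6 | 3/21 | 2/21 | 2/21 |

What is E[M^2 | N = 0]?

124/7

P(N = 0) = 1/3.
Σ M^2·P over the event = 4·(4/21) + 36·(3/21) = 124/21.
E[M^2 | N = 0] = (124/21) / (1/3) = 124/7.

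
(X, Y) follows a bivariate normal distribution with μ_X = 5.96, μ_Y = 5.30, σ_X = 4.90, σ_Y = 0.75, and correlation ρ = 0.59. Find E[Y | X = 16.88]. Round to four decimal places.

The regression of Y on X has slope ρ·σ_Y/σ_X and passes through (μ_X, μ_Y).
E[Y | X=16.88] = 5.30 + (0.59)·(0.75/4.90)·(16.88 − (5.96)) = 5.30 + (0.090306)·(10.92) = 6.2861.

6.2861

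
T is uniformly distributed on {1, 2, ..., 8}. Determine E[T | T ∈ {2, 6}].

4

P(T ∈ {2, 6}) = 1/4.
Σ over the event: 2·1/8 + 6·1/8 = 1.
E[T | T ∈ {2, 6}] = (1) / (1/4) = 4.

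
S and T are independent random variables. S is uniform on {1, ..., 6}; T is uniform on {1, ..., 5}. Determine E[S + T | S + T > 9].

31/3

P(S + T > 9) = 1/10.
Summing (S+T)·P(x,y) over outcomes with S + T > 9 gives 31/30.
E[S + T | S + T > 9] = (31/30) / (1/10) = 31/3.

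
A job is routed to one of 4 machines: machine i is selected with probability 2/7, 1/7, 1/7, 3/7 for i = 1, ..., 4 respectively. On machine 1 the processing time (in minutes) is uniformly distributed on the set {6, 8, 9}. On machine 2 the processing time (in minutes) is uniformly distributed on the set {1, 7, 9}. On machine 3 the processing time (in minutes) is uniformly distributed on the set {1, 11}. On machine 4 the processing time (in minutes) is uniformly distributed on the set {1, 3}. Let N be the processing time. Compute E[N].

33/7

E[N | machine 1] = (6+8+9)/3 = 23/3.
E[N | machine 2] = (1+7+9)/3 = 17/3.
E[N | machine 3] = (1+11)/2 = 6.
E[N | machine 4] = (1+3)/2 = 2.
E[N] = (2/7)·(23/3) + (1/7)·(17/3) + (1/7)·(6) + (3/7)·(2) = 33/7.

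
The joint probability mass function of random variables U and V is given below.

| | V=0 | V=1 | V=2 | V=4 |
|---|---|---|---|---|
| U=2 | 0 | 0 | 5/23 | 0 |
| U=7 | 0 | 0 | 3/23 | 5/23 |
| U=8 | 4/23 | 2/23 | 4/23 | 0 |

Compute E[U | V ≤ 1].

8

P(V ≤ 1) = 6/23.
Σ U·P over the event = 8·(4/23) + 8·(2/23) = 48/23.
E[U | V ≤ 1] = (48/23) / (6/23) = 8.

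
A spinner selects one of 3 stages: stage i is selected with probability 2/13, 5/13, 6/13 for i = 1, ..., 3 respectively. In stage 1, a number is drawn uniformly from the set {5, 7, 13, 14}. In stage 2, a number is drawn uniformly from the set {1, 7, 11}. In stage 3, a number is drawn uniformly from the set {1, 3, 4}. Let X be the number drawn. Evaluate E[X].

31/6

E[X | stage 1] = (5+7+13+14)/4 = 39/4.
E[X | stage 2] = (1+7+11)/3 = 19/3.
E[X | stage 3] = (1+3+4)/3 = 8/3.
E[X] = (2/13)·(39/4) + (5/13)·(19/3) + (6/13)·(8/3) = 31/6.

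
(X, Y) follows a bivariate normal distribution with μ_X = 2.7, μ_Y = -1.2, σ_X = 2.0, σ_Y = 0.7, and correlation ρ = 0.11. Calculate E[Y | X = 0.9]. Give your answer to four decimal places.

The regression of Y on X has slope ρ·σ_Y/σ_X and passes through (μ_X, μ_Y).
E[Y | X=0.9] = -1.2 + (0.11)·(0.7/2.0)·(0.9 − (2.7)) = -1.2 + (0.0385)·(-1.8) = -1.2693.

-1.2693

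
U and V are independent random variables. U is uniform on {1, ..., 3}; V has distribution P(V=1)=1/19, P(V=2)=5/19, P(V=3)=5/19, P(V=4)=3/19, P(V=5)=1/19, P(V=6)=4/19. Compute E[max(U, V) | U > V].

P(U > V) = 7/57.
Summing max(U,V)·P(x,y) over outcomes with U > V gives 20/57.
E[max(U, V) | U > V] = (20/57) / (7/57) = 20/7.

20/7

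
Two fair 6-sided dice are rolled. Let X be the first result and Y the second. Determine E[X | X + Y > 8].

5

Outcomes with X + Y > 8: (3,6), (4,5), (4,6), (5,4), (5,5), (5,6), (6,3), (6,4), (6,5), (6,6), each with probability 1/36.
E[X | X + Y > 8] = (3 + 4 + 4 + 5 + 5 + 5 + 6 + 6 + 6 + 6) / 10 = 5.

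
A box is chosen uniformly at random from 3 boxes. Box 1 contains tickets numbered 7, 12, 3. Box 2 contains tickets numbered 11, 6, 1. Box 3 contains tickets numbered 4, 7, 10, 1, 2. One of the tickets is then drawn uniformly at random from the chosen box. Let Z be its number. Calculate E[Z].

E[Z | box 1] = (7+12+3)/3 = 22/3.
E[Z | box 2] = (11+6+1)/3 = 6.
E[Z | box 3] = (4+7+10+1+2)/5 = 24/5.
E[Z] = (1/3)·(22/3) + (1/3)·(6) + (1/3)·(24/5) = 272/45.

272/45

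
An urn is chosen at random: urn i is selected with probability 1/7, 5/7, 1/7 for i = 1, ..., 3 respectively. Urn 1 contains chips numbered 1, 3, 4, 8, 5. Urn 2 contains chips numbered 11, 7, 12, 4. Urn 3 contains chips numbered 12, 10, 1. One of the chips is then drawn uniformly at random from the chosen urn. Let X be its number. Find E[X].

233/30

E[X | urn 1] = (1+3+4+8+5)/5 = 21/5.
E[X | urn 2] = (11+7+12+4)/4 = 17/2.
E[X | urn 3] = (12+10+1)/3 = 23/3.
By the law of total expectation,
E[X] = (1/7)·(21/5) + (5/7)·(17/2) + (1/7)·(23/3) = 233/30.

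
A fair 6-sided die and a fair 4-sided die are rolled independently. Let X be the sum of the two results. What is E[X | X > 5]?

52/7

P(X > 5) = 7/12.
Σ over the event: 6·1/6 + 7·1/6 + 8·1/8 + 9·1/12 + 10·1/24 = 13/3.
E[X | X > 5] = (13/3) / (7/12) = 52/7.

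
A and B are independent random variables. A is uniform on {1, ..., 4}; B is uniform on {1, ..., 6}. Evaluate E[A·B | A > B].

Outcomes with A > B: (2,1), (3,1), (3,2), (4,1), (4,2), (4,3), each with probability 1/24.
E[A·B | A > B] = (2 + 3 + 6 + 4 + 8 + 12) / 6 = 35/6.

35/6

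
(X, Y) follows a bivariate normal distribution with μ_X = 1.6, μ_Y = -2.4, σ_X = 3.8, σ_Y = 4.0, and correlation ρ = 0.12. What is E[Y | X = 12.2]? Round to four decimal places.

-1.0611

For a bivariate normal, E[Y | X=x] = μ_Y + ρ·(σ_Y/σ_X)·(x − μ_X).
E[Y | X=12.2] = -2.4 + (0.12)·(4.0/3.8)·(12.2 − (1.6)) = -2.4 + (0.126316)·(10.6) = -1.0611.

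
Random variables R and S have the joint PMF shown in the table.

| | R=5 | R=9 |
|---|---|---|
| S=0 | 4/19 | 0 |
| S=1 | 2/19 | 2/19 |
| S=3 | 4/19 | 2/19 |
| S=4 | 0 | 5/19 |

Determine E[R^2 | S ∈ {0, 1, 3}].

P(S ∈ {0, 1, 3}) = 14/19.
Σ R^2·P over the event = 25·(4/19) + 25·(2/19) + 25·(4/19) + 81·(2/19) + 81·(2/19) = 574/19.
E[R^2 | S ∈ {0, 1, 3}] = (574/19) / (14/19) = 41.

41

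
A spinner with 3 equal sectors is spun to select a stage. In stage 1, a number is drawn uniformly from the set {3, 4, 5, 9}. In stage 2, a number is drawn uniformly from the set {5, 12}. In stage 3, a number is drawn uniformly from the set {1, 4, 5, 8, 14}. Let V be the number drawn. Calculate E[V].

E[V | stage 1] = (3+4+5+9)/4 = 21/4.
E[V | stage 2] = (5+12)/2 = 17/2.
E[V | stage 3] = (1+4+5+8+14)/5 = 32/5.
E[V] = (1/3)·(21/4) + (1/3)·(17/2) + (1/3)·(32/5) = 403/60.

403/60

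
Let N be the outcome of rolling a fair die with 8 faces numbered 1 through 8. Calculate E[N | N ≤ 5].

3

Given N ≤ 5, N is equally likely to be any of {1, 2, 3, 4, 5}.
E[N | N ≤ 5] = (1 + 2 + 3 + 4 + 5) / 5 = 3.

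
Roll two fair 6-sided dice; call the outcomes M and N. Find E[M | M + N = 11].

P(M + N = 11) = 1/18.
Summing M·P(x,y) over outcomes with M + N = 11 gives 11/36.
E[M | M + N = 11] = (11/36) / (1/18) = 11/2.

11/2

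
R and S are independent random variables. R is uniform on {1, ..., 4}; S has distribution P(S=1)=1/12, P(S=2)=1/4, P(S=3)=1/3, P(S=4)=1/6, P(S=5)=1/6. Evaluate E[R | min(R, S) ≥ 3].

7/2

P(min(R, S) ≥ 3) = 1/3.
Summing R·P(x,y) over outcomes with min(R, S) ≥ 3 gives 7/6.
E[R | min(R, S) ≥ 3] = (7/6) / (1/3) = 7/2.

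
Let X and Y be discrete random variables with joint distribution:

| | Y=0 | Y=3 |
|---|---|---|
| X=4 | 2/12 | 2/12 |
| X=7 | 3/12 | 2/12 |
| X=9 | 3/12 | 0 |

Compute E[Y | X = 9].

0

P(X = 9) = 1/4.
Σ Y·P over the event = 0·(3/12) = 0.
E[Y | X = 9] = (0) / (1/4) = 0.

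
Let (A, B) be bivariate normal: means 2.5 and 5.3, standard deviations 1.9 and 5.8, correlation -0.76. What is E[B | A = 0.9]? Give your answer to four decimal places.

E[B | A=x] = μ_B + ρ(σ_B/σ_A)(x − μ_A) for jointly normal variables.
E[B | A=0.9] = 5.3 + (-0.76)·(5.8/1.9)·(0.9 − (2.5)) = 5.3 + (-2.32)·(-1.6) = 9.0120.

9.0120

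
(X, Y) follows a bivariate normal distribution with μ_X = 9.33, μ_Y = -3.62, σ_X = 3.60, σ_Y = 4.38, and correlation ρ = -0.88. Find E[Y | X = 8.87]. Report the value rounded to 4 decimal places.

E[Y | X=x] = μ_Y + ρ(σ_Y/σ_X)(x − μ_X) for jointly normal variables.
E[Y | X=8.87] = -3.62 + (-0.88)·(4.38/3.60)·(8.87 − (9.33)) = -3.62 + (-1.0707)·(-0.46) = -3.1275.

-3.1275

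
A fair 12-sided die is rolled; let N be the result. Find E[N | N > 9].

Given N > 9, N is equally likely to be any of {10, 11, 12}.
E[N | N > 9] = (10 + 11 + 12) / 3 = 11.

11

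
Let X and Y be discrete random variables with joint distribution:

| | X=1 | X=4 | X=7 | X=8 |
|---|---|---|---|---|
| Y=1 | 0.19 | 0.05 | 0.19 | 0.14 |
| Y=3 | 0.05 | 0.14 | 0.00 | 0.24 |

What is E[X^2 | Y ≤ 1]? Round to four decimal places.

P(Y ≤ 1) = 0.57.
Σ X^2·P over the event = 1·(0.19) + 16·(0.05) + 49·(0.19) + 64·(0.14) = 19.26.
E[X^2 | Y ≤ 1] = (19.26) / (0.57) = 33.7895.

33.7895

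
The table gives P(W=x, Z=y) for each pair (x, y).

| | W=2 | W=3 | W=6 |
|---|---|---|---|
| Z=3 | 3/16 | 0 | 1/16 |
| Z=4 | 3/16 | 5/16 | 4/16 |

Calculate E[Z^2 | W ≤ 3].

155/11

P(W ≤ 3) = 11/16.
Σ Z^2·P over the event = 9·(3/16) + 16·(3/16) + 16·(5/16) = 155/16.
E[Z^2 | W ≤ 3] = (155/16) / (11/16) = 155/11.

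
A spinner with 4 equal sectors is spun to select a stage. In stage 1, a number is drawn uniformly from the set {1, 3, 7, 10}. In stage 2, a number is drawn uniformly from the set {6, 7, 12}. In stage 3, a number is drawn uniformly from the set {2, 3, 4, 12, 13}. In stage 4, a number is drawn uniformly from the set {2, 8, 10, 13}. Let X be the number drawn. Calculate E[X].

859/120

E[X | stage 1] = (1+3+7+10)/4 = 21/4.
E[X | stage 2] = (6+7+12)/3 = 25/3.
E[X | stage 3] = (2+3+4+12+13)/5 = 34/5.
E[X | stage 4] = (2+8+10+13)/4 = 33/4.
By the law of total expectation,
E[X] = (1/4)·(21/4) + (1/4)·(25/3) + (1/4)·(34/5) + (1/4)·(33/4) = 859/120.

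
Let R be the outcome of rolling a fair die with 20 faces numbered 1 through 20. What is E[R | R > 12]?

Given R > 12, R is equally likely to be any of {13, 14, 15, 16, 17, 18, 19, 20}.
E[R | R > 12] = (13 + 14 + 15 + 16 + 17 + 18 + 19 + 20) / 8 = 33/2.

33/2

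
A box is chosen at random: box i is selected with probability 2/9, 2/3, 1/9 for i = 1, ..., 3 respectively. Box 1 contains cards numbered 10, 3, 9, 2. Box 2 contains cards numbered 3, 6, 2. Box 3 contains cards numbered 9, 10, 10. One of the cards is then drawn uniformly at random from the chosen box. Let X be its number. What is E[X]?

E[X | box 1] = (10+3+9+2)/4 = 6.
E[X | box 2] = (3+6+2)/3 = 11/3.
E[X | box 3] = (9+10+10)/3 = 29/3.
E[X] = (2/9)·(6) + (2/3)·(11/3) + (1/9)·(29/3) = 131/27.

131/27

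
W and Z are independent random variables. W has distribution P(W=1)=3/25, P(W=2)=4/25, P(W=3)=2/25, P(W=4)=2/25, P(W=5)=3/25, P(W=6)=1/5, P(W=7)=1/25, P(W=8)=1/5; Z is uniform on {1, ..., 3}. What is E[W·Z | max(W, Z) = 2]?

P(max(W, Z) = 2) = 11/75.
Summing WZ·P(x,y) over outcomes with max(W, Z) = 2 gives 2/5.
E[W·Z | max(W, Z) = 2] = (2/5) / (11/75) = 30/11.

30/11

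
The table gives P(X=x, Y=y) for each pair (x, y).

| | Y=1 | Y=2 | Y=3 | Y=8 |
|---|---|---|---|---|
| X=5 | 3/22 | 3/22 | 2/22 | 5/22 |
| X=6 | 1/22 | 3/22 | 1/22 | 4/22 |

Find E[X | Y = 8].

49/9

P(Y = 8) = 9/22.
Σ X·P over the event = 5·(5/22) + 6·(4/22) = 49/22.
E[X | Y = 8] = (49/22) / (9/22) = 49/9.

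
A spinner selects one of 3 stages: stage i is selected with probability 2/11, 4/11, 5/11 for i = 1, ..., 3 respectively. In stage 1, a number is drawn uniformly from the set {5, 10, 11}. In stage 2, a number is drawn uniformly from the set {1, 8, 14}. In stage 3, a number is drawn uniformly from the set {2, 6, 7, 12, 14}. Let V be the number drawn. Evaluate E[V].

89/11

E[V | stage 1] = (5+10+11)/3 = 26/3.
E[V | stage 2] = (1+8+14)/3 = 23/3.
E[V | stage 3] = (2+6+7+12+14)/5 = 41/5.
E[V] = (2/11)·(26/3) + (4/11)·(23/3) + (5/11)·(41/5) = 89/11.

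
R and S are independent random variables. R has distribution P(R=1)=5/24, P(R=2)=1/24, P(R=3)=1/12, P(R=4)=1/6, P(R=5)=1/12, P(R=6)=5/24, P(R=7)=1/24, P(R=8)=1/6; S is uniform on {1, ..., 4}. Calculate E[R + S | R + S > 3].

P(R + S > 3) = 85/96.
Summing (R+S)·P(x,y) over outcomes with R + S > 3 gives 161/24.
E[R + S | R + S > 3] = (161/24) / (85/96) = 644/85.

644/85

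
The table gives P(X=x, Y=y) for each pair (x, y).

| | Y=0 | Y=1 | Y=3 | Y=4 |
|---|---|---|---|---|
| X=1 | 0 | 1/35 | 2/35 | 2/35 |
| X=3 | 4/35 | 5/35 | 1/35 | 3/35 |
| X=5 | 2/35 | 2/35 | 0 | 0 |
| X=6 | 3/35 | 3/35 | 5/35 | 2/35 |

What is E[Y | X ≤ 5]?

P(X ≤ 5) = 22/35.
Summing Y·P(X=x,Y=y) over the conditioning event gives 37/35.
E[Y | X ≤ 5] = (37/35) / (22/35) = 37/22.

37/22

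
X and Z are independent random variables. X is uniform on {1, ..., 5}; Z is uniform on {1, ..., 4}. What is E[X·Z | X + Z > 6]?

Outcomes with X + Z > 6: (3,4), (4,3), (4,4), (5,2), (5,3), (5,4), each with probability 1/20.
E[X·Z | X + Z > 6] = (12 + 12 + 16 + 10 + 15 + 20) / 6 = 85/6.

85/6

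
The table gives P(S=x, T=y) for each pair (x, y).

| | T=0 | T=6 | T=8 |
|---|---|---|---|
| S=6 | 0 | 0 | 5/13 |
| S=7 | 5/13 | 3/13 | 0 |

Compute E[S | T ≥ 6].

51/8

P(T ≥ 6) = 8/13.
Σ S·P over the event = 6·(5/13) + 7·(3/13) = 51/13.
E[S | T ≥ 6] = (51/13) / (8/13) = 51/8.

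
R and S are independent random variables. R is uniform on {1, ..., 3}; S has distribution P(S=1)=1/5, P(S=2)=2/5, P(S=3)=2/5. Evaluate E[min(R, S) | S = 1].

P(S = 1) = 1/5.
Summing min(R,S)·P(x,y) over outcomes with S = 1 gives 1/5.
E[min(R, S) | S = 1] = (1/5) / (1/5) = 1.

1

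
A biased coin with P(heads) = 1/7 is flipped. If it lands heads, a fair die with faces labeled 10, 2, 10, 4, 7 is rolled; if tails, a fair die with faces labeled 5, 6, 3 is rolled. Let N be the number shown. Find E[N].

173/35

E[N | heads] = (10+2+10+4+7)/5 = 33/5.
E[N | tails] = (5+6+3)/3 = 14/3.
E[N] = (1/7)·(33/5) + (6/7)·(14/3) = 173/35.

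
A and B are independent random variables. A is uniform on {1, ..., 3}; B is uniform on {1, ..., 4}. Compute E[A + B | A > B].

Outcomes with A > B: (2,1), (3,1), (3,2), each with probability 1/12.
E[A + B | A > B] = (3 + 4 + 5) / 3 = 4.

4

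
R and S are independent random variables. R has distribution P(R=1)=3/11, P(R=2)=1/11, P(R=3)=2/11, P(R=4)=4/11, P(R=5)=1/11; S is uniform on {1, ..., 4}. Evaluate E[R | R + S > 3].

120/37

P(R + S > 3) = 37/44.
Summing R·P(x,y) over outcomes with R + S > 3 gives 30/11.
E[R | R + S > 3] = (30/11) / (37/44) = 120/37.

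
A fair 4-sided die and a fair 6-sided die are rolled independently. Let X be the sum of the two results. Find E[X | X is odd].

6

P(X is odd) = 1/2.
Σ over the event: 3·1/12 + 5·1/6 + 7·1/6 + 9·1/12 = 3.
E[X | X is odd] = (3) / (1/2) = 6.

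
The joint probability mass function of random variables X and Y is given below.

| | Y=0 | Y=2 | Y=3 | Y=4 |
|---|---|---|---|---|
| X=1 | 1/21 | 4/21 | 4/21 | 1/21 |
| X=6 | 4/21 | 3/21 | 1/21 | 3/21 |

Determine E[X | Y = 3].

P(Y = 3) = 5/21.
Σ X·P over the event = 1·(4/21) + 6·(1/21) = 10/21.
E[X | Y = 3] = (10/21) / (5/21) = 2.

2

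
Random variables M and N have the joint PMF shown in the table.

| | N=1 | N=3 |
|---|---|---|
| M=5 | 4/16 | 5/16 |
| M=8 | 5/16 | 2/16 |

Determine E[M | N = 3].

41/7

P(N = 3) = 7/16.
Σ M·P over the event = 5·(5/16) + 8·(2/16) = 41/16.
E[M | N = 3] = (41/16) / (7/16) = 41/7.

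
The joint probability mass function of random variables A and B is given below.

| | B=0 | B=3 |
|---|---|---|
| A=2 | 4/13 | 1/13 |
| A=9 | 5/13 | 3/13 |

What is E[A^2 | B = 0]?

421/9

P(B = 0) = 9/13.
Summing A^2·P(A=x,B=y) over the conditioning event gives 421/13.
E[A^2 | B = 0] = (421/13) / (9/13) = 421/9.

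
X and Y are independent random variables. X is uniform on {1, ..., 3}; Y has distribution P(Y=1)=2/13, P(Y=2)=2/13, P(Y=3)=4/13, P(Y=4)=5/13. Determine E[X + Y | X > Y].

P(X > Y) = 2/13.
Summing (X+Y)·P(x,y) over outcomes with X > Y gives 8/13.
E[X + Y | X > Y] = (8/13) / (2/13) = 4.

4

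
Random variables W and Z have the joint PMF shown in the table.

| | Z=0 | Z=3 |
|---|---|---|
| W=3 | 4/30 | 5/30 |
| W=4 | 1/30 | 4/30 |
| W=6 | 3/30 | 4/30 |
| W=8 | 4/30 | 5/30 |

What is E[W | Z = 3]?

P(Z = 3) = 3/5.
Σ W·P over the event = 3·(5/30) + 4·(4/30) + 6·(4/30) + 8·(5/30) = 19/6.
E[W | Z = 3] = (19/6) / (3/5) = 95/18.

95/18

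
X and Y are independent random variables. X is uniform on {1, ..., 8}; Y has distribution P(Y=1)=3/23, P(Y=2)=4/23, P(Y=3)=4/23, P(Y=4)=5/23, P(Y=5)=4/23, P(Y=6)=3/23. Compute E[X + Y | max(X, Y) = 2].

P(max(X, Y) = 2) = 11/184.
Summing (X+Y)·P(x,y) over outcomes with max(X, Y) = 2 gives 37/184.
E[X + Y | max(X, Y) = 2] = (37/184) / (11/184) = 37/11.

37/11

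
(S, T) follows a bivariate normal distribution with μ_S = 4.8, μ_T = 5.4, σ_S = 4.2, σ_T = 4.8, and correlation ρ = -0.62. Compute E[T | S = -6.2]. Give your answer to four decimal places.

For a bivariate normal, E[T | S=x] = μ_T + ρ·(σ_T/σ_S)·(x − μ_S).
E[T | S=-6.2] = 5.4 + (-0.62)·(4.8/4.2)·(-6.2 − (4.8)) = 5.4 + (-0.70857)·(-11) = 13.1943.

13.1943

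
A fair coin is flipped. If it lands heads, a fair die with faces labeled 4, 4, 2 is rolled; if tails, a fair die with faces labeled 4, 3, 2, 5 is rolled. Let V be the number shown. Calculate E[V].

41/12

E[V | heads] = (4+4+2)/3 = 10/3.
E[V | tails] = (4+3+2+5)/4 = 7/2.
E[V] = (1/2)·(10/3) + (1/2)·(7/2) = 41/12.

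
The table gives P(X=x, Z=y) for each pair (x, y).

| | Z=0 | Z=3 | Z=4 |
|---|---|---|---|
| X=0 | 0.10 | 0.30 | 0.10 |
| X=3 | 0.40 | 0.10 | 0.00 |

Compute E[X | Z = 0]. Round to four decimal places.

2.4000

P(Z = 0) = 0.50.
Σ X·P over the event = 0·(0.10) + 3·(0.40) = 1.20.
E[X | Z = 0] = (1.20) / (0.50) = 2.4000.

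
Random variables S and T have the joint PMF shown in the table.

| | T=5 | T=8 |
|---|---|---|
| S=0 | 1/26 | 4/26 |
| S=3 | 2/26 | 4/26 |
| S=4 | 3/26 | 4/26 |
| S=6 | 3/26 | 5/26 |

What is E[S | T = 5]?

P(T = 5) = 9/26.
Σ S·P over the event = 0·(1/26) + 3·(2/26) + 4·(3/26) + 6·(3/26) = 18/13.
E[S | T = 5] = (18/13) / (9/26) = 4.

4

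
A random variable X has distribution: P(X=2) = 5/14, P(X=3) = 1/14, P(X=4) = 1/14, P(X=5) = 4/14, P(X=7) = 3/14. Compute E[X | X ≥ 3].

P(X ≥ 3) = 9/14.
Σ over the event: 3·1/14 + 4·1/14 + 5·2/7 + 7·3/14 = 24/7.
E[X | X ≥ 3] = (24/7) / (9/14) = 16/3.

16/3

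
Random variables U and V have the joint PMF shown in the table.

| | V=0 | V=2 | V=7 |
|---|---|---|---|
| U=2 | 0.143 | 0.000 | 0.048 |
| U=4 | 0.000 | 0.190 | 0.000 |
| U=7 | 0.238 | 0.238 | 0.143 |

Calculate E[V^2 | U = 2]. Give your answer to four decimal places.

12.3141

P(U = 2) = 0.191.
Summing V^2·P(U=x,V=y) over the conditioning event gives 2.352.
E[V^2 | U = 2] = (2.352) / (0.191) = 12.3141.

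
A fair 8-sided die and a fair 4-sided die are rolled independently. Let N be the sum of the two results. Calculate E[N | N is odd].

7

P(N is odd) = 1/2.
Σ over the event: 3·1/16 + 5·1/8 + 7·1/8 + 9·1/8 + 11·1/16 = 7/2.
E[N | N is odd] = (7/2) / (1/2) = 7.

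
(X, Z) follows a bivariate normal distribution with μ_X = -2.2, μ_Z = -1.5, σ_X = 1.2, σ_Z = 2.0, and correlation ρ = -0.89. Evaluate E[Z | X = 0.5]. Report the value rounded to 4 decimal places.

-5.5050

The regression of Z on X has slope ρ·σ_Z/σ_X and passes through (μ_X, μ_Z).
E[Z | X=0.5] = -1.5 + (-0.89)·(2.0/1.2)·(0.5 − (-2.2)) = -1.5 + (-1.48333)·(2.7) = -5.5050.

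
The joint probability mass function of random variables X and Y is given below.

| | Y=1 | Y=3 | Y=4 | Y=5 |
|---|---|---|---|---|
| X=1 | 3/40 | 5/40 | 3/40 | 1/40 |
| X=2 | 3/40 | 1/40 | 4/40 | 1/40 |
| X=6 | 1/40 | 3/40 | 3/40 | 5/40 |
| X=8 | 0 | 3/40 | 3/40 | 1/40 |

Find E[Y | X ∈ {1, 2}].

P(X ∈ {1, 2}) = 21/40.
Summing Y·P(X=x,Y=y) over the conditioning event gives 31/20.
E[Y | X ∈ {1, 2}] = (31/20) / (21/40) = 62/21.

62/21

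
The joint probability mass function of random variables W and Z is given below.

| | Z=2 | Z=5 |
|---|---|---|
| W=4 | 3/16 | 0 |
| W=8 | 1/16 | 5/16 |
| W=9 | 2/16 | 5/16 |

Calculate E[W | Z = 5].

17/2

P(Z = 5) = 5/8.
Summing W·P(W=x,Z=y) over the conditioning event gives 85/16.
E[W | Z = 5] = (85/16) / (5/8) = 17/2.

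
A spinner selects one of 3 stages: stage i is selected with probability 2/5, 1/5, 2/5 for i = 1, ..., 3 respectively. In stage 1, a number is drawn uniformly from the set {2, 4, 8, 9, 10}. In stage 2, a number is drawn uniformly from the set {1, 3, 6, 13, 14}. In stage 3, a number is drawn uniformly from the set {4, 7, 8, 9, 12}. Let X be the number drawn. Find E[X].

183/25

E[X | stage 1] = (2+4+8+9+10)/5 = 33/5.
E[X | stage 2] = (1+3+6+13+14)/5 = 37/5.
E[X | stage 3] = (4+7+8+9+12)/5 = 8.
E[X] = (2/5)·(33/5) + (1/5)·(37/5) + (2/5)·(8) = 183/25.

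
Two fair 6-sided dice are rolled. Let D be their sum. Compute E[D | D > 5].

P(D > 5) = 13/18.
Σ over the event: 6·5/36 + 7·1/6 + 8·5/36 + 9·1/9 + 10·1/12 + 11·1/18 + 12·1/36 = 53/9.
E[D | D > 5] = (53/9) / (13/18) = 106/13.

106/13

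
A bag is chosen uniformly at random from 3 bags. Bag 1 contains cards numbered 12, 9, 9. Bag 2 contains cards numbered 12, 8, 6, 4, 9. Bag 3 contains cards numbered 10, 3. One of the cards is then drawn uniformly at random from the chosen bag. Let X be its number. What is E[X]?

81/10

E[X | bag 1] = (12+9+9)/3 = 10.
E[X | bag 2] = (12+8+6+4+9)/5 = 39/5.
E[X | bag 3] = (10+3)/2 = 13/2.
E[X] = (1/3)·(10) + (1/3)·(39/5) + (1/3)·(13/2) = 81/10.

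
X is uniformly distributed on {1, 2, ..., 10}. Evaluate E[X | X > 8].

Given X > 8, X is equally likely to be any of {9, 10}.
E[X | X > 8] = (9 + 10) / 2 = 19/2.

19/2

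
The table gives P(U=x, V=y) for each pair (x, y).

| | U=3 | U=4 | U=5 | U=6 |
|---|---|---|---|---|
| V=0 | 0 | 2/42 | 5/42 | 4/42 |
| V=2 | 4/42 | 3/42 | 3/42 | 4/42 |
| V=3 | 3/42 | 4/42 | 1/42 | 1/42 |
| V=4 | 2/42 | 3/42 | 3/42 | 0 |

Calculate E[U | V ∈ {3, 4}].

69/17

P(V ∈ {3, 4}) = 17/42.
Σ U·P over the event = 3·(3/42) + 3·(2/42) + 4·(4/42) + 4·(3/42) + 5·(1/42) + 5·(3/42) + 6·(1/42) = 23/14.
E[U | V ∈ {3, 4}] = (23/14) / (17/42) = 69/17.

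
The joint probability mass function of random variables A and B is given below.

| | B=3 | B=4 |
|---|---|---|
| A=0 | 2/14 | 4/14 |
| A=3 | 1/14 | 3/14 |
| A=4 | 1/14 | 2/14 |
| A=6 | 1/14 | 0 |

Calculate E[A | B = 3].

13/5

P(B = 3) = 5/14.
Σ A·P over the event = 0·(2/14) + 3·(1/14) + 4·(1/14) + 6·(1/14) = 13/14.
E[A | B = 3] = (13/14) / (5/14) = 13/5.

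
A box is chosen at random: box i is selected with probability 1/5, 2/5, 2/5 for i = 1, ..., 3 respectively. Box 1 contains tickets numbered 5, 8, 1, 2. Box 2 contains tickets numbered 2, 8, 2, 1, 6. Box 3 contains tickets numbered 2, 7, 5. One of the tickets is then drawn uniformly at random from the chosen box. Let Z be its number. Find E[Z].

314/75

E[Z | box 1] = (5+8+1+2)/4 = 4.
E[Z | box 2] = (2+8+2+1+6)/5 = 19/5.
E[Z | box 3] = (2+7+5)/3 = 14/3.
E[Z] = (1/5)·(4) + (2/5)·(19/5) + (2/5)·(14/3) = 314/75.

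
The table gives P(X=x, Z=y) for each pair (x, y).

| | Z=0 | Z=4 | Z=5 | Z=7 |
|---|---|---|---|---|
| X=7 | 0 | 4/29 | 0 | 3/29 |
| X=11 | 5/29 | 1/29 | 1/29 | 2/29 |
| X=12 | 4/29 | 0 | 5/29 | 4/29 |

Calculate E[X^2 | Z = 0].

1181/9

P(Z = 0) = 9/29.
Summing X^2·P(X=x,Z=y) over the conditioning event gives 1181/29.
E[X^2 | Z = 0] = (1181/29) / (9/29) = 1181/9.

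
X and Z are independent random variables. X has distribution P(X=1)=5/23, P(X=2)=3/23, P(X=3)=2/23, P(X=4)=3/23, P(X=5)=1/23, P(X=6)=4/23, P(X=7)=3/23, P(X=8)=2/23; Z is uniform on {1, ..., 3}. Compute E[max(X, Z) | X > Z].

P(X > Z) = 2/3.
Summing max(X,Z)·P(x,y) over outcomes with X > Z gives 84/23.
E[max(X, Z) | X > Z] = (84/23) / (2/3) = 126/23.

126/23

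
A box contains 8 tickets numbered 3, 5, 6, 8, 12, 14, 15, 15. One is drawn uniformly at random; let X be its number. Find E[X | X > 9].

P(X > 9) = 1/2.
Σ over the event: 12·1/8 + 14·1/8 + 15·1/4 = 7.
E[X | X > 9] = (7) / (1/2) = 14.

14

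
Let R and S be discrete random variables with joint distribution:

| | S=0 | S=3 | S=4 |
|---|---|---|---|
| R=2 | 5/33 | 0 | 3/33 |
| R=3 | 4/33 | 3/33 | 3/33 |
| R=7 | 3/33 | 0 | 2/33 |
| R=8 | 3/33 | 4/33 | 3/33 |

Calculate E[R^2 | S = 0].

P(S = 0) = 5/11.
Summing R^2·P(R=x,S=y) over the conditioning event gives 395/33.
E[R^2 | S = 0] = (395/33) / (5/11) = 79/3.

79/3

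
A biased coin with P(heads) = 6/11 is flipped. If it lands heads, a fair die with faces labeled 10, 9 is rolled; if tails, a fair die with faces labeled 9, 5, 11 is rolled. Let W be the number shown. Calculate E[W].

296/33

E[W | heads] = (10+9)/2 = 19/2.
E[W | tails] = (9+5+11)/3 = 25/3.
By the law of total expectation,
E[W] = (6/11)·(19/2) + (5/11)·(25/3) = 296/33.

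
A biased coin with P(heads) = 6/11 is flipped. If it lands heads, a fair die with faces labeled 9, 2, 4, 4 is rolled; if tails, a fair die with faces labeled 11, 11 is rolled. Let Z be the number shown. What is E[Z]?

E[Z | heads] = (9+2+4+4)/4 = 19/4.
E[Z | tails] = (11+11)/2 = 11.
E[Z] = (6/11)·(19/4) + (5/11)·(11) = 167/22.

167/22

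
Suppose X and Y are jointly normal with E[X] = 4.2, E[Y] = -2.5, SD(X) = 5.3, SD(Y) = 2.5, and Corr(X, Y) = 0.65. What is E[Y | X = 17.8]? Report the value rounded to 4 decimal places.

The regression of Y on X has slope ρ·σ_Y/σ_X and passes through (μ_X, μ_Y).
E[Y | X=17.8] = -2.5 + (0.65)·(2.5/5.3)·(17.8 − (4.2)) = -2.5 + (0.3066)·(13.6) = 1.6698.

1.6698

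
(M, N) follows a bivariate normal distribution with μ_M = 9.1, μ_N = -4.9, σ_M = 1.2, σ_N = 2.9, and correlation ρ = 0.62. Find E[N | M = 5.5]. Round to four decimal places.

-10.2940

The regression of N on M has slope ρ·σ_N/σ_M and passes through (μ_M, μ_N).
E[N | M=5.5] = -4.9 + (0.62)·(2.9/1.2)·(5.5 − (9.1)) = -4.9 + (1.49833)·(-3.6) = -10.2940.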